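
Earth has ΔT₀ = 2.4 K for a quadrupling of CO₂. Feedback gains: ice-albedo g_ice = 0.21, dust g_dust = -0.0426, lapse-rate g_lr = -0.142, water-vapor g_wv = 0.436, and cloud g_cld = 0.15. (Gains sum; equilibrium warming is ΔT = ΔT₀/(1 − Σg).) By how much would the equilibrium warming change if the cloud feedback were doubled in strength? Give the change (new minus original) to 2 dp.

3.88 K

Original: g = 0.6114, ΔT = 2.4/(1−0.6114) = 6.1760 K.
With doubled cloud: g' = 0.7614, ΔT' = 2.4/(1−0.7614) = 10.0587 K.
Change = 10.0587 − 6.1760 = 3.88 K.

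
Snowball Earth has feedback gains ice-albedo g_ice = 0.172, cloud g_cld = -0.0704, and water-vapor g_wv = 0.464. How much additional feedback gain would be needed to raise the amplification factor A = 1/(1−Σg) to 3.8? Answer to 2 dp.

Current total gain = 0.5656.
Target gain for A = 3.8: g* = 1 − 1/3.8 = 0.7368.
Additional gain needed = 0.7368 − 0.5656 = 0.17.

0.17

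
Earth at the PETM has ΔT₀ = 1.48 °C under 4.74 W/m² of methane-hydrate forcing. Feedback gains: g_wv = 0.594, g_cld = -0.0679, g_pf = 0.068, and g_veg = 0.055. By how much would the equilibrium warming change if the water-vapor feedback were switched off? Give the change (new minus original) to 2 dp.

Original: g = 0.6491, ΔT = 1.48/(1−0.6491) = 4.2177 °C.
Without water-vapor: g' = 0.0551, ΔT' = 1.48/(1−0.0551) = 1.5663 °C.
Change = 1.5663 − 4.2177 = -2.65 °C.

-2.65 °C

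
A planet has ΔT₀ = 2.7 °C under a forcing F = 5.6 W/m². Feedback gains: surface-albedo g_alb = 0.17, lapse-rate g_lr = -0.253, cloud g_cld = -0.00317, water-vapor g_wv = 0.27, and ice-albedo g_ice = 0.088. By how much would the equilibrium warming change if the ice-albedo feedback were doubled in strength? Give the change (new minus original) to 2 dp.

Original: g = 0.27183, ΔT = 2.7/(1−0.27183) = 3.7079 °C.
With doubled ice-albedo: g' = 0.35983, ΔT' = 2.7/(1−0.35983) = 4.2176 °C.
Change = 4.2176 − 3.7079 = 0.51 °C.

0.51 °C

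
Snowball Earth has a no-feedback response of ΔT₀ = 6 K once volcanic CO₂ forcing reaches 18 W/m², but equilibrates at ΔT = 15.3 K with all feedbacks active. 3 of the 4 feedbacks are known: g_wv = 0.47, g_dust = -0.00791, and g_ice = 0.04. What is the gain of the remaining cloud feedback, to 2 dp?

Amplification A = ΔT/ΔT₀ = 15.3/6 = 2.55.
Total gain g = 1 − 1/A = 1 − 1/2.55 = 0.6078.
Known gains sum to 0.47 − 0.00791 + 0.04 = 0.50209.
g_cld = 0.6078 − 0.50209 = 0.11.

0.11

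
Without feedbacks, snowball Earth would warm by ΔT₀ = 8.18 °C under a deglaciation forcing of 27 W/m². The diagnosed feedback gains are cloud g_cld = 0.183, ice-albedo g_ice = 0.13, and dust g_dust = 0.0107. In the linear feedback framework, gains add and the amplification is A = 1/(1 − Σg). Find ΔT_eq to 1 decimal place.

12.1 °C

Total gain g = 0.183 + 0.13 + 0.0107 = 0.3237.
Amplification A = 1/(1 − 0.3237) = 1.479.
ΔT = 8.18 × 1.479 = 12.1 °C.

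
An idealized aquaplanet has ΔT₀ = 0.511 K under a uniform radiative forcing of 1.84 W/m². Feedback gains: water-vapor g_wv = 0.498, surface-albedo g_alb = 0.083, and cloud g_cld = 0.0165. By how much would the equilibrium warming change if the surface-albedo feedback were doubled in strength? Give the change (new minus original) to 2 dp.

0.33 K

Original: g = 0.5975, ΔT = 0.511/(1−0.5975) = 1.2696 K.
With doubled surface-albedo: g' = 0.6805, ΔT' = 0.511/(1−0.6805) = 1.5994 K.
Change = 1.5994 − 1.2696 = 0.33 K.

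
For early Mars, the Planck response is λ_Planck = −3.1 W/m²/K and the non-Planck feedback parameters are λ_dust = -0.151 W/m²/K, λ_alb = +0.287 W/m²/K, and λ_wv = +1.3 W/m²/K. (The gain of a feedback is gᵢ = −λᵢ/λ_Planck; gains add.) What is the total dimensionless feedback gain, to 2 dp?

0.46

Convert to gains: g_dust = -0.151/3.1 = -0.04871; g_alb = 0.287/3.1 = 0.09258; g_wv = 1.3/3.1 = 0.4194.
Total gain g = 0.46327.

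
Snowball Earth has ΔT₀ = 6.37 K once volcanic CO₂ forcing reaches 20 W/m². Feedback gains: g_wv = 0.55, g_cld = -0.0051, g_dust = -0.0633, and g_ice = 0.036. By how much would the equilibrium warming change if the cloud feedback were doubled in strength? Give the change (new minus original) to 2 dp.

Original: g = 0.5176, ΔT = 6.37/(1−0.5176) = 13.2048 K.
With doubled cloud: g' = 0.5125, ΔT' = 6.37/(1−0.5125) = 13.0667 K.
Change = 13.0667 − 13.2048 = -0.14 K.

-0.14 K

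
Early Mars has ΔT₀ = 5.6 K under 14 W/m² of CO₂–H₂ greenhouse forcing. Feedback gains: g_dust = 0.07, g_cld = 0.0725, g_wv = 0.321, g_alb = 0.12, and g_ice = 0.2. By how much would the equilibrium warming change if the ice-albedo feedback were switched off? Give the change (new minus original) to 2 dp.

Original: g = 0.7835, ΔT = 5.6/(1−0.7835) = 25.8661 K.
Without ice-albedo: g' = 0.5835, ΔT' = 5.6/(1−0.5835) = 13.4454 K.
Change = 13.4454 − 25.8661 = -12.42 K.

-12.42 K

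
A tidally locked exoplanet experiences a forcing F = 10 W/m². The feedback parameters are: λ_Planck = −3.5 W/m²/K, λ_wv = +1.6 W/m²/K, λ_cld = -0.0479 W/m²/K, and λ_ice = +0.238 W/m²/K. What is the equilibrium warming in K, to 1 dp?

5.8 K

Net feedback parameter λ = (−3.5) + (+1.6) + (-0.0479) + (+0.238) = -1.7099 W/m²/K.
ΔT = −F/λ = −10/(-1.7099) = 5.8 K.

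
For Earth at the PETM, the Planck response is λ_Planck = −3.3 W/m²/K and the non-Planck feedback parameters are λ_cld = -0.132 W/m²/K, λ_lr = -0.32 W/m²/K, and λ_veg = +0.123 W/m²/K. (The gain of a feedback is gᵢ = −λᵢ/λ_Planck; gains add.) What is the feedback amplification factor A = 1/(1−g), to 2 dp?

Convert to gains: g_cld = -0.132/3.3 = -0.04; g_lr = -0.32/3.3 = -0.09697; g_veg = 0.123/3.3 = 0.03727.
Total gain g = -0.0997.
A = 1/(1 + 0.0997) = 0.91.

0.91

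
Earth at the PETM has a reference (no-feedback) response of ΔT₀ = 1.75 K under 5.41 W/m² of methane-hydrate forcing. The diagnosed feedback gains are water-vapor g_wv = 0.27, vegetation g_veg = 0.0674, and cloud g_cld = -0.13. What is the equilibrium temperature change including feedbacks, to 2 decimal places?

Total gain g = 0.27 + 0.0674 − 0.13 = 0.2074.
Amplification A = 1/(1 − 0.2074) = 1.262.
ΔT = 1.75 × 1.262 = 2.21 K.

2.21 K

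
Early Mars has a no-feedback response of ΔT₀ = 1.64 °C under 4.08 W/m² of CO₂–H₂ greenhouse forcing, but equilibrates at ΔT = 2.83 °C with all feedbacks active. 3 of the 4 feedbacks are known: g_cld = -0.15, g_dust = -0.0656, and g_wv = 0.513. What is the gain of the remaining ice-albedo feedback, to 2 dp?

0.12

Amplification A = ΔT/ΔT₀ = 2.83/1.64 = 1.726.
Total gain g = 1 − 1/A = 1 − 1/1.726 = 0.4206.
Known gains sum to -0.15 − 0.0656 + 0.513 = 0.2974.
g_ice = 0.4206 − 0.2974 = 0.12.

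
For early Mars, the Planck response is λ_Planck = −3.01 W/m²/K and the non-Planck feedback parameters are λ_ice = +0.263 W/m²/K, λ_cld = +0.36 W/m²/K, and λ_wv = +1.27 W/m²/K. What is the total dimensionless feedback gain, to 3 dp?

0.629

Convert to gains: g_ice = 0.263/3.01 = 0.08738; g_cld = 0.36/3.01 = 0.1196; g_wv = 1.27/3.01 = 0.4219.
Total gain g = 0.62888.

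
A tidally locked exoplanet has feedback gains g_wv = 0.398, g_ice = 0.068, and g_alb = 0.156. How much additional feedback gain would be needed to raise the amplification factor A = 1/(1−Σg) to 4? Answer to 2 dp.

Current total gain = 0.622.
Target gain for A = 4: g* = 1 − 1/4 = 0.75.
Additional gain needed = 0.75 − 0.622 = 0.13.

0.13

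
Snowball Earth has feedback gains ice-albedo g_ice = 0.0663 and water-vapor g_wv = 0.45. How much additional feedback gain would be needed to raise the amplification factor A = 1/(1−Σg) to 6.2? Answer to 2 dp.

0.32

Current total gain = 0.5163.
Target gain for A = 6.2: g* = 1 − 1/6.2 = 0.8387.
Additional gain needed = 0.8387 − 0.5163 = 0.32.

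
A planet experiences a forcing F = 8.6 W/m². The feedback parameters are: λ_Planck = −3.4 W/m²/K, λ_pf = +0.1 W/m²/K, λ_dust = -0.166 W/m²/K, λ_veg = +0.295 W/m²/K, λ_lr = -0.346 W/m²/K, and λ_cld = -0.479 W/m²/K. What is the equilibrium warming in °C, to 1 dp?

2.2 °C

Net feedback parameter λ = (−3.4) + (+0.1) + (-0.166) + (+0.295) + (-0.346) + (-0.479) = -3.996 W/m²/K.
ΔT = −F/λ = −8.6/(-3.996) = 2.2 °C.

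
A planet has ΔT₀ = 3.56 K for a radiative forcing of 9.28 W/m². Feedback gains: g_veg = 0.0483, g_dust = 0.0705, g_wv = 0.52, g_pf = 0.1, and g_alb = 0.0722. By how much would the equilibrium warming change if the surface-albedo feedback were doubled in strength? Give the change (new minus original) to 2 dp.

11.64 K

Original: g = 0.811, ΔT = 3.56/(1−0.811) = 18.8360 K.
With doubled surface-albedo: g' = 0.8832, ΔT' = 3.56/(1−0.8832) = 30.4795 K.
Change = 30.4795 − 18.8360 = 11.64 K.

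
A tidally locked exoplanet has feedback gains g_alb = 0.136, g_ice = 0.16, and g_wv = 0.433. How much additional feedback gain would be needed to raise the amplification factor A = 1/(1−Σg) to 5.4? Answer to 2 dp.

Current total gain = 0.729.
Target gain for A = 5.4: g* = 1 − 1/5.4 = 0.8148.
Additional gain needed = 0.8148 − 0.729 = 0.09.

0.09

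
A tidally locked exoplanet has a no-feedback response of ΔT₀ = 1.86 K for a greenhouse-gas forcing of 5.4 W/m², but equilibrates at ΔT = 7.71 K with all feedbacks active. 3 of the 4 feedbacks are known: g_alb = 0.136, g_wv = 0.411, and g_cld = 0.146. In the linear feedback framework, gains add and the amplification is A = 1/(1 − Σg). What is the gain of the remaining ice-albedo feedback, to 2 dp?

0.07

Amplification A = ΔT/ΔT₀ = 7.71/1.86 = 4.145.
Total gain g = 1 − 1/A = 1 − 1/4.145 = 0.7587.
Known gains sum to 0.136 + 0.411 + 0.146 = 0.693.
g_ice = 0.7587 − 0.693 = 0.07.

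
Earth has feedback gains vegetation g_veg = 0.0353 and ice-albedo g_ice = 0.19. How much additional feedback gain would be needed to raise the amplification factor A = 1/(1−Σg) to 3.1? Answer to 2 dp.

Current total gain = 0.2253.
Target gain for A = 3.1: g* = 1 − 1/3.1 = 0.6774.
Additional gain needed = 0.6774 − 0.2253 = 0.45.

0.45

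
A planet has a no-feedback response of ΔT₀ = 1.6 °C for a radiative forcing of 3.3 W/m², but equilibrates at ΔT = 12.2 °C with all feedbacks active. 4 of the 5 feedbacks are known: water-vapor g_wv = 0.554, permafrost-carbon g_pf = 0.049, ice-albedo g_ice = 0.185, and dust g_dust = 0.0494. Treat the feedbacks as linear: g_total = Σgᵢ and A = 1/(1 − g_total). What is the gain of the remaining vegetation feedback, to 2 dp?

0.03

Amplification A = ΔT/ΔT₀ = 12.2/1.6 = 7.625.
Total gain g = 1 − 1/A = 1 − 1/7.625 = 0.8689.
Known gains sum to 0.554 + 0.049 + 0.185 + 0.0494 = 0.8374.
g_veg = 0.8689 − 0.8374 = 0.03.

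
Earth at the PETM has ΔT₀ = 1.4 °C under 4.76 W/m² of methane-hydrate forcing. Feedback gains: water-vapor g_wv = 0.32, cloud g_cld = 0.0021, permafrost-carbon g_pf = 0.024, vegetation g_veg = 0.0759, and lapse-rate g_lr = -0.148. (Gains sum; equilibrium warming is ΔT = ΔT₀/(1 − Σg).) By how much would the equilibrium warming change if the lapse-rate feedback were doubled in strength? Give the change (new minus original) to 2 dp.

-0.33 °C

Original: g = 0.274, ΔT = 1.4/(1−0.274) = 1.9284 °C.
With doubled lapse-rate: g' = 0.126, ΔT' = 1.4/(1−0.126) = 1.6018 °C.
Change = 1.6018 − 1.9284 = -0.33 °C.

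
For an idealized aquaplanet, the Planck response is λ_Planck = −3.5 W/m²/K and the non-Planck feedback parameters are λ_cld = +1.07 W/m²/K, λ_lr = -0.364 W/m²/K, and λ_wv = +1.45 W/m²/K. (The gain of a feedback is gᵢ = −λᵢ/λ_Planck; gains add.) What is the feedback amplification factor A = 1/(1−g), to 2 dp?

Convert to gains: g_cld = 1.07/3.5 = 0.3057; g_lr = -0.364/3.5 = -0.104; g_wv = 1.45/3.5 = 0.4143.
Total gain g = 0.616.
A = 1/(1 − 0.616) = 2.60.

2.60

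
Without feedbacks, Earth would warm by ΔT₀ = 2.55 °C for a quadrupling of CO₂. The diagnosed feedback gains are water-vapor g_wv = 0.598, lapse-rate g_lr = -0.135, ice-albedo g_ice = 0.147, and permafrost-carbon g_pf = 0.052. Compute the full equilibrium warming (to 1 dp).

Total gain g = 0.598 − 0.135 + 0.147 + 0.052 = 0.662.
Amplification A = 1/(1 − 0.662) = 2.959.
ΔT = 2.55 × 2.959 = 7.5 °C.

7.5 °C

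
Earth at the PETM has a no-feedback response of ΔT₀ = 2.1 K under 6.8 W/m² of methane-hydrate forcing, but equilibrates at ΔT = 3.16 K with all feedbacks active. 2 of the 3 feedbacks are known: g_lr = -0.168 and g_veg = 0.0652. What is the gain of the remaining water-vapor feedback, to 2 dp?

Amplification A = ΔT/ΔT₀ = 3.16/2.1 = 1.505.
Total gain g = 1 − 1/A = 1 − 1/1.505 = 0.3355.
Known gains sum to -0.168 + 0.0652 = -0.1028.
g_wv = 0.3355 + 0.1028 = 0.44.

0.44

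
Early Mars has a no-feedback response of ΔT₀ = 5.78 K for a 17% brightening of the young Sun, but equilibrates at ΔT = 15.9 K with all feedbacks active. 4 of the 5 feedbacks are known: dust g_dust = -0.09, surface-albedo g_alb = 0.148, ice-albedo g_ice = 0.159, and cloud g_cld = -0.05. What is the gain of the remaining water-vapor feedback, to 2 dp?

0.47

Amplification A = ΔT/ΔT₀ = 15.9/5.78 = 2.751.
Total gain g = 1 − 1/A = 1 − 1/2.751 = 0.6365.
Known gains sum to -0.09 + 0.148 + 0.159 − 0.05 = 0.167.
g_wv = 0.6365 − 0.167 = 0.47.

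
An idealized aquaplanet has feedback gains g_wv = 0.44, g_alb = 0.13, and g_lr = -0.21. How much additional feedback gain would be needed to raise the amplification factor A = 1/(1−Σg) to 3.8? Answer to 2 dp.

0.38

Current total gain = 0.36.
Target gain for A = 3.8: g* = 1 − 1/3.8 = 0.7368.
Additional gain needed = 0.7368 − 0.36 = 0.38.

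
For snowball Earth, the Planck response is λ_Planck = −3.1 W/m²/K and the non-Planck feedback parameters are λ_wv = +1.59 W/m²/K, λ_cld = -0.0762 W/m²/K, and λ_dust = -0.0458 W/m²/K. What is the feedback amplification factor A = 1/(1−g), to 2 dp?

Convert to gains: g_wv = 1.59/3.1 = 0.5129; g_cld = -0.0762/3.1 = -0.02458; g_dust = -0.0458/3.1 = -0.01477.
Total gain g = 0.47355.
A = 1/(1 − 0.47355) = 1.90.

1.90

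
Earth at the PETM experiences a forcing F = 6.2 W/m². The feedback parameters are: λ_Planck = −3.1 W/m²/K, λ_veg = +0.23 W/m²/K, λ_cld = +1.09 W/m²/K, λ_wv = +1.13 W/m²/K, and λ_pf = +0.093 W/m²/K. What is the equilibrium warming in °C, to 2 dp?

Net feedback parameter λ = (−3.1) + (+0.23) + (+1.09) + (+1.13) + (+0.093) = -0.557 W/m²/K.
ΔT = −F/λ = −6.2/(-0.557) = 11.13 °C.

11.13 °C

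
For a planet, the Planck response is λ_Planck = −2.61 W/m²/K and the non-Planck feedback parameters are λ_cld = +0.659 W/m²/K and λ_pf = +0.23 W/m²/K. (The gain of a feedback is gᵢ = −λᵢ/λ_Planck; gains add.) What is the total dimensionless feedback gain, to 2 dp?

0.34

Convert to gains: g_cld = 0.659/2.61 = 0.2525; g_pf = 0.23/2.61 = 0.08812.
Total gain g = 0.34062.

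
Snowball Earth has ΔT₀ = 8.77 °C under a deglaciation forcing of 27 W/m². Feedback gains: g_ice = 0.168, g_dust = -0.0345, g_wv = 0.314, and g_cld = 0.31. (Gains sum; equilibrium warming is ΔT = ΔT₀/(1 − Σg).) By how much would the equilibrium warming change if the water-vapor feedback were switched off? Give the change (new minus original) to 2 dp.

Original: g = 0.7575, ΔT = 8.77/(1−0.7575) = 36.1649 °C.
Without water-vapor: g' = 0.4435, ΔT' = 8.77/(1−0.4435) = 15.7592 °C.
Change = 15.7592 − 36.1649 = -20.41 °C.

-20.41 °C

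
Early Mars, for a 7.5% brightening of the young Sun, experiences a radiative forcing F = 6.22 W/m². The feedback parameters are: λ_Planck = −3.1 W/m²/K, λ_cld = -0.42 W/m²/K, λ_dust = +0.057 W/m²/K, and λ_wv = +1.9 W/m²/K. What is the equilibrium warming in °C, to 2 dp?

Net feedback parameter λ = (−3.1) + (-0.42) + (+0.057) + (+1.9) = -1.563 W/m²/K.
ΔT = −F/λ = −6.22/(-1.563) = 3.98 °C.

3.98 °C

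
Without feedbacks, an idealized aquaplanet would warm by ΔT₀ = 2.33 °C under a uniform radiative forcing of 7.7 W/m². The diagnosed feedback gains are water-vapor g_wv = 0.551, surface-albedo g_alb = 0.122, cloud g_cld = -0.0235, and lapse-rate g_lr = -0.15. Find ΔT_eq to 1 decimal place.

4.7 °C

Total gain g = 0.551 + 0.122 − 0.0235 − 0.15 = 0.4995.
Amplification A = 1/(1 − 0.4995) = 1.998.
ΔT = 2.33 × 1.998 = 4.7 °C.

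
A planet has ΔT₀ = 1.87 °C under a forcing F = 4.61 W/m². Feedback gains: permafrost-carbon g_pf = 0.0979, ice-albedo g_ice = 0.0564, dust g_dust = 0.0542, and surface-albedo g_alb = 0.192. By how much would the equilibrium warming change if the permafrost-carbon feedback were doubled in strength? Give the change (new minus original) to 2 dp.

0.61 °C

Original: g = 0.4005, ΔT = 1.87/(1−0.4005) = 3.1193 °C.
With doubled permafrost-carbon: g' = 0.4984, ΔT' = 1.87/(1−0.4984) = 3.7281 °C.
Change = 3.7281 − 3.1193 = 0.61 °C.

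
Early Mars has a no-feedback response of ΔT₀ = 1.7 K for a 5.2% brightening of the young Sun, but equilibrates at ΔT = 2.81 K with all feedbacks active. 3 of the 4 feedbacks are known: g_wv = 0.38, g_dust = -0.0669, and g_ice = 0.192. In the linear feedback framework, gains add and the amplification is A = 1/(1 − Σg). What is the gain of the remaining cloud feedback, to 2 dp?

-0.11

Amplification A = ΔT/ΔT₀ = 2.81/1.7 = 1.653.
Total gain g = 1 − 1/A = 1 − 1/1.653 = 0.395.
Known gains sum to 0.38 − 0.0669 + 0.192 = 0.5051.
g_cld = 0.395 − 0.5051 = -0.11.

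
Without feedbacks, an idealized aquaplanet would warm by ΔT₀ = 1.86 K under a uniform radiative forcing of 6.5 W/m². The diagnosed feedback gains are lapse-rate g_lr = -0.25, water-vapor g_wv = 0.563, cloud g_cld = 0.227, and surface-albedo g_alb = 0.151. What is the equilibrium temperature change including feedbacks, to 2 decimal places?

6.02 K

Total gain g = -0.25 + 0.563 + 0.227 + 0.151 = 0.691.
Amplification A = 1/(1 − 0.691) = 3.236.
ΔT = 1.86 × 3.236 = 6.02 K.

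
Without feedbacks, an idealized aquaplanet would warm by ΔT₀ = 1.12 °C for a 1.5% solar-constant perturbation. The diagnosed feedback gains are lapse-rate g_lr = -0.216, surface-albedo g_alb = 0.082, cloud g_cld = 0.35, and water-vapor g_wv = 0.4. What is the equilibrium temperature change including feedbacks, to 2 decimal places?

Total gain g = -0.216 + 0.082 + 0.35 + 0.4 = 0.616.
Amplification A = 1/(1 − 0.616) = 2.604.
ΔT = 1.12 × 2.604 = 2.92 °C.

2.92 °C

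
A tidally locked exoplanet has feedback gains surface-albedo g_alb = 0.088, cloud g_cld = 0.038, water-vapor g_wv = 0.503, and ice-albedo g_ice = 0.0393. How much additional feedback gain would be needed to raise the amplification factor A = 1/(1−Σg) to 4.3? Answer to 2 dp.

Current total gain = 0.6683.
Target gain for A = 4.3: g* = 1 − 1/4.3 = 0.7674.
Additional gain needed = 0.7674 − 0.6683 = 0.10.

0.10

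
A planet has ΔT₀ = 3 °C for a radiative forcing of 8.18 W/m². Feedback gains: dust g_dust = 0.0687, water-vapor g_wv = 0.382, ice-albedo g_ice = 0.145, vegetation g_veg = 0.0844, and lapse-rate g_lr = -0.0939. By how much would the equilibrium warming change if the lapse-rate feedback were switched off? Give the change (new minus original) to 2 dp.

2.13 °C

Original: g = 0.5862, ΔT = 3/(1−0.5862) = 7.2499 °C.
Without lapse-rate: g' = 0.6801, ΔT' = 3/(1−0.6801) = 9.3779 °C.
Change = 9.3779 − 7.2499 = 2.13 °C.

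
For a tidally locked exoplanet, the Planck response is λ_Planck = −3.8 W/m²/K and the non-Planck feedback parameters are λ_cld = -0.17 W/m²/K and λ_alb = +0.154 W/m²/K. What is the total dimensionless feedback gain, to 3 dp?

-0.004

Convert to gains: g_cld = -0.17/3.8 = -0.04474; g_alb = 0.154/3.8 = 0.04053.
Total gain g = -0.00421.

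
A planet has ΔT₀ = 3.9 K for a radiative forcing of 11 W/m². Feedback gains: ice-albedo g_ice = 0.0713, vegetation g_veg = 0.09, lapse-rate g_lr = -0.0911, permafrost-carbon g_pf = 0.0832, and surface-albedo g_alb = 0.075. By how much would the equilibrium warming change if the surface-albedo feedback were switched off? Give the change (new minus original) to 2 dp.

Original: g = 0.2284, ΔT = 3.9/(1−0.2284) = 5.0544 K.
Without surface-albedo: g' = 0.1534, ΔT' = 3.9/(1−0.1534) = 4.6067 K.
Change = 4.6067 − 5.0544 = -0.45 K.

-0.45 K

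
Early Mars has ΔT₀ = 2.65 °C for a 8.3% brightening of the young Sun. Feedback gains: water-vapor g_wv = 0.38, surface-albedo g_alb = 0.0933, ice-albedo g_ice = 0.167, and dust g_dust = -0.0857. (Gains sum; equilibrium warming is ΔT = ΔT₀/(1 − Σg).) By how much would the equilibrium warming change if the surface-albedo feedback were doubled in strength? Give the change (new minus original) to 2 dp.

Original: g = 0.5546, ΔT = 2.65/(1−0.5546) = 5.9497 °C.
With doubled surface-albedo: g' = 0.6479, ΔT' = 2.65/(1−0.6479) = 7.5263 °C.
Change = 7.5263 − 5.9497 = 1.58 °C.

1.58 °C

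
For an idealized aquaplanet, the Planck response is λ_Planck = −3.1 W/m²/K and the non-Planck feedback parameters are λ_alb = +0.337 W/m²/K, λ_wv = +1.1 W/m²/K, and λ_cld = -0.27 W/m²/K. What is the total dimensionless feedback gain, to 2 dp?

0.38

Convert to gains: g_alb = 0.337/3.1 = 0.1087; g_wv = 1.1/3.1 = 0.3548; g_cld = -0.27/3.1 = -0.0871.
Total gain g = 0.3764.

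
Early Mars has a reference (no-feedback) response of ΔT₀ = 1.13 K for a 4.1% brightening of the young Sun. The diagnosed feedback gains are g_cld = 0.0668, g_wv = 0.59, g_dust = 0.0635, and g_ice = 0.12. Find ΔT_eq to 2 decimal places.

7.08 K

Total gain g = 0.0668 + 0.59 + 0.0635 + 0.12 = 0.8403.
Amplification A = 1/(1 − 0.8403) = 6.262.
ΔT = 1.13 × 6.262 = 7.08 K.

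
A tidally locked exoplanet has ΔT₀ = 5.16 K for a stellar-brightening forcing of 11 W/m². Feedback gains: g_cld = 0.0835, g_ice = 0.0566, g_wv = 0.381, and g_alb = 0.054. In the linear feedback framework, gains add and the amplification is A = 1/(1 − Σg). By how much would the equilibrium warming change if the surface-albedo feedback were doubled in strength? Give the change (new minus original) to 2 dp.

1.77 K

Original: g = 0.5751, ΔT = 5.16/(1−0.5751) = 12.1440 K.
With doubled surface-albedo: g' = 0.6291, ΔT' = 5.16/(1−0.6291) = 13.9121 K.
Change = 13.9121 − 12.1440 = 1.77 K.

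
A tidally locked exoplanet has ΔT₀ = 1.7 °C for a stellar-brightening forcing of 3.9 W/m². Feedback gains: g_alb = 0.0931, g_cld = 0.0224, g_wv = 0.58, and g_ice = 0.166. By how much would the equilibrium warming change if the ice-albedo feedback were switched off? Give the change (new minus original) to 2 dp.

-6.69 °C

Original: g = 0.8615, ΔT = 1.7/(1−0.8615) = 12.2744 °C.
Without ice-albedo: g' = 0.6955, ΔT' = 1.7/(1−0.6955) = 5.5829 °C.
Change = 5.5829 − 12.2744 = -6.69 °C.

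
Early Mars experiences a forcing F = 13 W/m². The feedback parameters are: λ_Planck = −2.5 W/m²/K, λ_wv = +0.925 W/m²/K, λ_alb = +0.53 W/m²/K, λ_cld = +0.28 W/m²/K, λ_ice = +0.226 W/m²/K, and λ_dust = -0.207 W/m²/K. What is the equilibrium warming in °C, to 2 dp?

17.43 °C

Net feedback parameter λ = (−2.5) + (+0.925) + (+0.53) + (+0.28) + (+0.226) + (-0.207) = -0.746 W/m²/K.
ΔT = −F/λ = −13/(-0.746) = 17.43 °C.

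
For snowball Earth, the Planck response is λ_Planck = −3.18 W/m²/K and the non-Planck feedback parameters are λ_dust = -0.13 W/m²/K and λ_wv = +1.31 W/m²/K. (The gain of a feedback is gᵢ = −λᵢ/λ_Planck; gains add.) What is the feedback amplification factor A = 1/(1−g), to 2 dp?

1.59

Convert to gains: g_dust = -0.13/3.18 = -0.04088; g_wv = 1.31/3.18 = 0.4119.
Total gain g = 0.37102.
A = 1/(1 − 0.37102) = 1.59.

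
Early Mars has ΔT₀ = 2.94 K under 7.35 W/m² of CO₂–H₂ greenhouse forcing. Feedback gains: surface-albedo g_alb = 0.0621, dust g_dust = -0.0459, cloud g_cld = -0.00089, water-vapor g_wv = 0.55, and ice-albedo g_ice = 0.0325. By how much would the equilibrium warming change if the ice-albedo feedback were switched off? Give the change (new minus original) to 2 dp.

Original: g = 0.59781, ΔT = 2.94/(1−0.59781) = 7.3100 K.
Without ice-albedo: g' = 0.56531, ΔT' = 2.94/(1−0.56531) = 6.7634 K.
Change = 6.7634 − 7.3100 = -0.55 K.

-0.55 K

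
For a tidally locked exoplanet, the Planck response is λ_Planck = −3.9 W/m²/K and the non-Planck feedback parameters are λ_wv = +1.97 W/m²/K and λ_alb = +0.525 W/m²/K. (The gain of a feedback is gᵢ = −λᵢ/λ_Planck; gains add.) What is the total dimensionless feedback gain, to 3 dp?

0.640

Convert to gains: g_wv = 1.97/3.9 = 0.5051; g_alb = 0.525/3.9 = 0.1346.
Total gain g = 0.6397.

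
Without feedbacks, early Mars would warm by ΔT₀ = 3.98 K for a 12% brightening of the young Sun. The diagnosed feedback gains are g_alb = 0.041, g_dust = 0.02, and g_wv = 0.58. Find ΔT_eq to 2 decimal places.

11.09 K

Total gain g = 0.041 + 0.02 + 0.58 = 0.641.
Amplification A = 1/(1 − 0.641) = 2.786.
ΔT = 3.98 × 2.786 = 11.09 K.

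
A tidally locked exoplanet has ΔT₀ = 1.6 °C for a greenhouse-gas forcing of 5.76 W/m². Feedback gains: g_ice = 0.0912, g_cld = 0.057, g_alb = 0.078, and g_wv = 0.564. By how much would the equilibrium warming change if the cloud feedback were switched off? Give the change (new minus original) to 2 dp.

Original: g = 0.7902, ΔT = 1.6/(1−0.7902) = 7.6263 °C.
Without cloud: g' = 0.7332, ΔT' = 1.6/(1−0.7332) = 5.9970 °C.
Change = 5.9970 − 7.6263 = -1.63 °C.

-1.63 °C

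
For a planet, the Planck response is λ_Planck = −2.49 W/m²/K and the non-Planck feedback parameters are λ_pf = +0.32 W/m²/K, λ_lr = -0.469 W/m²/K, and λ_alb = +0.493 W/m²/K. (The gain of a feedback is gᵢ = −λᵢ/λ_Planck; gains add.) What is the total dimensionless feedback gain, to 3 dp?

Convert to gains: g_pf = 0.32/2.49 = 0.1285; g_lr = -0.469/2.49 = -0.1884; g_alb = 0.493/2.49 = 0.198.
Total gain g = 0.1381.

0.138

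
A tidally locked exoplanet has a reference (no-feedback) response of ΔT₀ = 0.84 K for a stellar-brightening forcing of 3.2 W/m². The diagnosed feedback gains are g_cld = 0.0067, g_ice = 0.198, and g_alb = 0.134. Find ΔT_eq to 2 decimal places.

1.27 K

Total gain g = 0.0067 + 0.198 + 0.134 = 0.3387.
Amplification A = 1/(1 − 0.3387) = 1.512.
ΔT = 0.84 × 1.512 = 1.27 K.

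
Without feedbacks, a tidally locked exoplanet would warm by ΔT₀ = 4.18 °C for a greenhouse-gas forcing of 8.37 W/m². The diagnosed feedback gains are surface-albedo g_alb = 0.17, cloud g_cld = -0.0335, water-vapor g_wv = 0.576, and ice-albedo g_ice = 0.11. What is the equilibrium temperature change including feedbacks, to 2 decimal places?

23.55 °C

Total gain g = 0.17 − 0.0335 + 0.576 + 0.11 = 0.8225.
Amplification A = 1/(1 − 0.8225) = 5.634.
ΔT = 4.18 × 5.634 = 23.55 °C.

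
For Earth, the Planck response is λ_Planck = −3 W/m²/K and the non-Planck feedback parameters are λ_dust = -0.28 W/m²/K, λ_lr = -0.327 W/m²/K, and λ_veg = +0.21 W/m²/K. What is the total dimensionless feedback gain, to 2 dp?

-0.13

Convert to gains: g_dust = -0.28/3 = -0.09333; g_lr = -0.327/3 = -0.109; g_veg = 0.21/3 = 0.07.
Total gain g = -0.13233.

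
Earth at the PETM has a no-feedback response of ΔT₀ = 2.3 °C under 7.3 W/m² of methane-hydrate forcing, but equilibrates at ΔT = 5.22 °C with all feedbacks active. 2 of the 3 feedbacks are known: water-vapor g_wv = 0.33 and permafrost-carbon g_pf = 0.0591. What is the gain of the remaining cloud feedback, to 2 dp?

0.17

Amplification A = ΔT/ΔT₀ = 5.22/2.3 = 2.27.
Total gain g = 1 − 1/A = 1 − 1/2.27 = 0.5595.
Known gains sum to 0.33 + 0.0591 = 0.3891.
g_cld = 0.5595 − 0.3891 = 0.17.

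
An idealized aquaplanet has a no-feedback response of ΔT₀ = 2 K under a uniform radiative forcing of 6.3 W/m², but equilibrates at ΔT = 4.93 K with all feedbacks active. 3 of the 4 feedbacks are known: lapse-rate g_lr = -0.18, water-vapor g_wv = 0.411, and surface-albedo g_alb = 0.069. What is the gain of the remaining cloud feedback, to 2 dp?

Amplification A = ΔT/ΔT₀ = 4.93/2 = 2.465.
Total gain g = 1 − 1/A = 1 − 1/2.465 = 0.5943.
Known gains sum to -0.18 + 0.411 + 0.069 = 0.3.
g_cld = 0.5943 − 0.3 = 0.29.

0.29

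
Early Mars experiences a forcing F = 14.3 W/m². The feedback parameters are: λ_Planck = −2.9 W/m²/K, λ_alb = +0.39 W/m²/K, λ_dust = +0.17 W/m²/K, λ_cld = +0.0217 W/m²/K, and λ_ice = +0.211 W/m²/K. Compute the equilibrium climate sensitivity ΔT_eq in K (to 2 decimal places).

Net feedback parameter λ = (−2.9) + (+0.39) + (+0.17) + (+0.0217) + (+0.211) = -2.1073 W/m²/K.
ΔT = −F/λ = −14.3/(-2.1073) = 6.79 K.

6.79 K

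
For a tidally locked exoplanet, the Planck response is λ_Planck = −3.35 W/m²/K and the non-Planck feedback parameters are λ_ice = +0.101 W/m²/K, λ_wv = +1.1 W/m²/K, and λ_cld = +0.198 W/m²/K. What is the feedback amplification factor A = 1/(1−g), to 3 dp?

Convert to gains: g_ice = 0.101/3.35 = 0.03015; g_wv = 1.1/3.35 = 0.3284; g_cld = 0.198/3.35 = 0.0591.
Total gain g = 0.41765.
A = 1/(1 − 0.41765) = 1.717.

1.717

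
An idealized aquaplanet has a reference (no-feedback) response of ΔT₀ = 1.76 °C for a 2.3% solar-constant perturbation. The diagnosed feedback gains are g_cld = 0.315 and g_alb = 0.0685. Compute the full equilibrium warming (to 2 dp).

Total gain g = 0.315 + 0.0685 = 0.3835.
Amplification A = 1/(1 − 0.3835) = 1.622.
ΔT = 1.76 × 1.622 = 2.85 °C.

2.85 °C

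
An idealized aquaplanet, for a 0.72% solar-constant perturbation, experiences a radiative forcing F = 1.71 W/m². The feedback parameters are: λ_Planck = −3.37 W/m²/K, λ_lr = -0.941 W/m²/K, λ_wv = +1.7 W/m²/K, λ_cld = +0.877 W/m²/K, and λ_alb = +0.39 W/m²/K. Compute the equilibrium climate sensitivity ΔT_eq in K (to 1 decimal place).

Net feedback parameter λ = (−3.37) + (-0.941) + (+1.7) + (+0.877) + (+0.39) = -1.344 W/m²/K.
ΔT = −F/λ = −1.71/(-1.344) = 1.3 K.

1.3 K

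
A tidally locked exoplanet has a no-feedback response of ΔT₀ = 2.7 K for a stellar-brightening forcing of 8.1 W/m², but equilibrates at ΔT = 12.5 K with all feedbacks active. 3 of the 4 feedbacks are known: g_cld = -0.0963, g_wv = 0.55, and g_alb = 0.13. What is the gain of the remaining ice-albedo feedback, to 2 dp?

Amplification A = ΔT/ΔT₀ = 12.5/2.7 = 4.63.
Total gain g = 1 − 1/A = 1 − 1/4.63 = 0.784.
Known gains sum to -0.0963 + 0.55 + 0.13 = 0.5837.
g_ice = 0.784 − 0.5837 = 0.20.

0.20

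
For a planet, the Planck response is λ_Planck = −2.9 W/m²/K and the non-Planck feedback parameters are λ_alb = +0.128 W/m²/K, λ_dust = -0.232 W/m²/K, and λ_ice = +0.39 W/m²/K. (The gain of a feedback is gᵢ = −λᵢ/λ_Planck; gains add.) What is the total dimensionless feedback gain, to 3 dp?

Convert to gains: g_alb = 0.128/2.9 = 0.04414; g_dust = -0.232/2.9 = -0.08; g_ice = 0.39/2.9 = 0.1345.
Total gain g = 0.09864.

0.099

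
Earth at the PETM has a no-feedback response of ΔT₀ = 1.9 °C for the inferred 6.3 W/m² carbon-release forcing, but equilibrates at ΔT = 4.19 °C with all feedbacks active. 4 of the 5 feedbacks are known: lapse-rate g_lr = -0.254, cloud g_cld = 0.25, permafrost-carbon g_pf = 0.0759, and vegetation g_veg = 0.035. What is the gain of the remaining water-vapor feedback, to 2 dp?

0.44

Amplification A = ΔT/ΔT₀ = 4.19/1.9 = 2.205.
Total gain g = 1 − 1/A = 1 − 1/2.205 = 0.5465.
Known gains sum to -0.254 + 0.25 + 0.0759 + 0.035 = 0.1069.
g_wv = 0.5465 − 0.1069 = 0.44.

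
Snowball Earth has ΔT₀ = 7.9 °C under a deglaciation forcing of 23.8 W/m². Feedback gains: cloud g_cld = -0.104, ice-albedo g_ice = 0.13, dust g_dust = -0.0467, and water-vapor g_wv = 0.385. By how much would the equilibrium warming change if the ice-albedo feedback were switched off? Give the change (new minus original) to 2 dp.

-2.11 °C

Original: g = 0.3643, ΔT = 7.9/(1−0.3643) = 12.4272 °C.
Without ice-albedo: g' = 0.2343, ΔT' = 7.9/(1−0.2343) = 10.3174 °C.
Change = 10.3174 − 12.4272 = -2.11 °C.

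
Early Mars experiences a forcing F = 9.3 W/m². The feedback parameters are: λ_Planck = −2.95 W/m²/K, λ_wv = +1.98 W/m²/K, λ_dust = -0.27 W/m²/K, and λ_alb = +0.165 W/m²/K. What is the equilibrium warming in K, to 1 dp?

Net feedback parameter λ = (−2.95) + (+1.98) + (-0.27) + (+0.165) = -1.075 W/m²/K.
ΔT = −F/λ = −9.3/(-1.075) = 8.7 K.

8.7 K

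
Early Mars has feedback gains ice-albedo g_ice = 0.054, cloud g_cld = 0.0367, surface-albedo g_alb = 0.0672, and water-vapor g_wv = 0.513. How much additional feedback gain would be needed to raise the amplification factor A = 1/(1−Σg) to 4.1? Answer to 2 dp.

Current total gain = 0.6709.
Target gain for A = 4.1: g* = 1 − 1/4.1 = 0.7561.
Additional gain needed = 0.7561 − 0.6709 = 0.09.

0.09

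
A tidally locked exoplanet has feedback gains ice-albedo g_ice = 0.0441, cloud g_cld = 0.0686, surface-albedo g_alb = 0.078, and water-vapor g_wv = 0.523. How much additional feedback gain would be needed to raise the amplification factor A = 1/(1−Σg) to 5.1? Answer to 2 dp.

0.09

Current total gain = 0.7137.
Target gain for A = 5.1: g* = 1 − 1/5.1 = 0.8039.
Additional gain needed = 0.8039 − 0.7137 = 0.09.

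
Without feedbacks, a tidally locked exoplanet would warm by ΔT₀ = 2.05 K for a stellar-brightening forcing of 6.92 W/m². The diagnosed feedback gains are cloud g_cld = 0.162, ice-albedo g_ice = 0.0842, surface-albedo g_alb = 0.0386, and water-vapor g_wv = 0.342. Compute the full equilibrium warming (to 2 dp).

Total gain g = 0.162 + 0.0842 + 0.0386 + 0.342 = 0.6268.
Amplification A = 1/(1 − 0.6268) = 2.68.
ΔT = 2.05 × 2.68 = 5.49 K.

5.49 K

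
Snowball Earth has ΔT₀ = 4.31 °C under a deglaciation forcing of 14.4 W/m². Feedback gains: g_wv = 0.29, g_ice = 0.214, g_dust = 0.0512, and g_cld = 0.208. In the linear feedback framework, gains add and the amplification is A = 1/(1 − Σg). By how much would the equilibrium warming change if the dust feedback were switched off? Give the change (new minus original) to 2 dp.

Original: g = 0.7632, ΔT = 4.31/(1−0.7632) = 18.2010 °C.
Without dust: g' = 0.712, ΔT' = 4.31/(1−0.712) = 14.9653 °C.
Change = 14.9653 − 18.2010 = -3.24 °C.

-3.24 °C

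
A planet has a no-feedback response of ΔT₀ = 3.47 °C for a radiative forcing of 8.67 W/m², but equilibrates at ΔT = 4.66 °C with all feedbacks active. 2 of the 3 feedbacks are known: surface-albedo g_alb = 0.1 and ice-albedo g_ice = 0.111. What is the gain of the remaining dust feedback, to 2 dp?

Amplification A = ΔT/ΔT₀ = 4.66/3.47 = 1.343.
Total gain g = 1 − 1/A = 1 − 1/1.343 = 0.2554.
Known gains sum to 0.1 + 0.111 = 0.211.
g_dust = 0.2554 − 0.211 = 0.04.

0.04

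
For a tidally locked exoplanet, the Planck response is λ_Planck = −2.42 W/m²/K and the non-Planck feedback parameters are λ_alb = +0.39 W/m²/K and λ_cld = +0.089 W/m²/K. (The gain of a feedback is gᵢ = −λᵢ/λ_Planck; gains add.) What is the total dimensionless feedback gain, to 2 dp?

Convert to gains: g_alb = 0.39/2.42 = 0.1612; g_cld = 0.089/2.42 = 0.03678.
Total gain g = 0.19798.

0.20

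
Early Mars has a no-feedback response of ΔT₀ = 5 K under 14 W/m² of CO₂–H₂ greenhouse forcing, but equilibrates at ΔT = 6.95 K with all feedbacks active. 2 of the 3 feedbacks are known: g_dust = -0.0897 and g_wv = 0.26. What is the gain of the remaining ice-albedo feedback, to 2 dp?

0.11

Amplification A = ΔT/ΔT₀ = 6.95/5 = 1.39.
Total gain g = 1 − 1/A = 1 − 1/1.39 = 0.2806.
Known gains sum to -0.0897 + 0.26 = 0.1703.
g_ice = 0.2806 − 0.1703 = 0.11.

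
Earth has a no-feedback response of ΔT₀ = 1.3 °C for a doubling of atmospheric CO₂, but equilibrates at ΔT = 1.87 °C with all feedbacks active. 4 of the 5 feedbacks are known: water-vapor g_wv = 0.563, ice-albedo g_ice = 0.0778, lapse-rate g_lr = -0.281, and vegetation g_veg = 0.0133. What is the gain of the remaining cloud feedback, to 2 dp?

Amplification A = ΔT/ΔT₀ = 1.87/1.3 = 1.438.
Total gain g = 1 − 1/A = 1 − 1/1.438 = 0.3046.
Known gains sum to 0.563 + 0.0778 − 0.281 + 0.0133 = 0.3731.
g_cld = 0.3046 − 0.3731 = -0.07.

-0.07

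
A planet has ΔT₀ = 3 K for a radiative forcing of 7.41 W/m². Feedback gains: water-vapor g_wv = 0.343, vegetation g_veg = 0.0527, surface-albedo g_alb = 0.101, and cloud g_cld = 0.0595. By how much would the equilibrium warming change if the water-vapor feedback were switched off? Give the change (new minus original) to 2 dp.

Original: g = 0.5562, ΔT = 3/(1−0.5562) = 6.7598 K.
Without water-vapor: g' = 0.2132, ΔT' = 3/(1−0.2132) = 3.8129 K.
Change = 3.8129 − 6.7598 = -2.95 K.

-2.95 K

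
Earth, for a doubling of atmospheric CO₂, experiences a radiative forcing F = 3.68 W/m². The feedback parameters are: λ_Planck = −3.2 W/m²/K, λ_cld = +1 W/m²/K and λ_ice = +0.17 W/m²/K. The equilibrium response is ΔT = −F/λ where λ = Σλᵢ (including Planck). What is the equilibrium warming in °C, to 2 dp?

Net feedback parameter λ = (−3.2) + (+1) + (+0.17) = -2.03 W/m²/K.
ΔT = −F/λ = −3.68/(-2.03) = 1.81 °C.

1.81 °C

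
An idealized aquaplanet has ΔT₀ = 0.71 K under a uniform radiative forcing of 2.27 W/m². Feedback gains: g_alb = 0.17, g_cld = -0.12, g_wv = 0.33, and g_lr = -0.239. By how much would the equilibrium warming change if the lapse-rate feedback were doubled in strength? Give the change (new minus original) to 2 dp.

-0.18 K

Original: g = 0.141, ΔT = 0.71/(1−0.141) = 0.8265 K.
With doubled lapse-rate: g' = -0.098, ΔT' = 0.71/(1+0.098) = 0.6466 K.
Change = 0.6466 − 0.8265 = -0.18 K.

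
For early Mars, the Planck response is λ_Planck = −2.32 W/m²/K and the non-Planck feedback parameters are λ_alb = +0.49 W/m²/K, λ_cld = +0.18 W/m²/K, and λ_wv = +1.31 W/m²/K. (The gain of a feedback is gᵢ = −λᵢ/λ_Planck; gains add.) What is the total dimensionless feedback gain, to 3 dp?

0.853

Convert to gains: g_alb = 0.49/2.32 = 0.2112; g_cld = 0.18/2.32 = 0.07759; g_wv = 1.31/2.32 = 0.5647.
Total gain g = 0.85349.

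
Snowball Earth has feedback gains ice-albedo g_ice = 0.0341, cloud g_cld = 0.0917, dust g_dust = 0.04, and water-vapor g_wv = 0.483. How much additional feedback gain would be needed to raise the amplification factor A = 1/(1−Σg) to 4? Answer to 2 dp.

Current total gain = 0.6488.
Target gain for A = 4: g* = 1 − 1/4 = 0.75.
Additional gain needed = 0.75 − 0.6488 = 0.10.

0.10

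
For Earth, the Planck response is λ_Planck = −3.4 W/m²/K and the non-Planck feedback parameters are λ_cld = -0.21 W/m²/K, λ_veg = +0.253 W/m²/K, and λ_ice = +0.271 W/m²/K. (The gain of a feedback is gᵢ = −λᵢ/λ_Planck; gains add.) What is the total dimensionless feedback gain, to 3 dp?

Convert to gains: g_cld = -0.21/3.4 = -0.06176; g_veg = 0.253/3.4 = 0.07441; g_ice = 0.271/3.4 = 0.07971.
Total gain g = 0.09236.

0.092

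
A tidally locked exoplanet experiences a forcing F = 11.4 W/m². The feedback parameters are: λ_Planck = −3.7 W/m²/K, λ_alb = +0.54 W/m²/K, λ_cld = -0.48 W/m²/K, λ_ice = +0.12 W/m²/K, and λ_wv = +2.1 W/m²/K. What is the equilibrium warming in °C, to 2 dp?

8.03 °C

Net feedback parameter λ = (−3.7) + (+0.54) + (-0.48) + (+0.12) + (+2.1) = -1.42 W/m²/K.
ΔT = −F/λ = −11.4/(-1.42) = 8.03 °C.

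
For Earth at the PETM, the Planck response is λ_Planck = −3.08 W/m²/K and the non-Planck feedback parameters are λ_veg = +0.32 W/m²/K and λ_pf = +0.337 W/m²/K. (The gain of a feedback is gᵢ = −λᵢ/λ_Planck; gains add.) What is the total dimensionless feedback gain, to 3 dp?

0.213

Convert to gains: g_veg = 0.32/3.08 = 0.1039; g_pf = 0.337/3.08 = 0.1094.
Total gain g = 0.2133.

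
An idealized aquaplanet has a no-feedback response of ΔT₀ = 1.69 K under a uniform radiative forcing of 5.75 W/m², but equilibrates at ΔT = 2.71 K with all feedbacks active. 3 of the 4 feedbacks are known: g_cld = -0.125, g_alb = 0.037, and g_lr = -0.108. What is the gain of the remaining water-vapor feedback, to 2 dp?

Amplification A = ΔT/ΔT₀ = 2.71/1.69 = 1.604.
Total gain g = 1 − 1/A = 1 − 1/1.604 = 0.3766.
Known gains sum to -0.125 + 0.037 − 0.108 = -0.196.
g_wv = 0.3766 + 0.196 = 0.57.

0.57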